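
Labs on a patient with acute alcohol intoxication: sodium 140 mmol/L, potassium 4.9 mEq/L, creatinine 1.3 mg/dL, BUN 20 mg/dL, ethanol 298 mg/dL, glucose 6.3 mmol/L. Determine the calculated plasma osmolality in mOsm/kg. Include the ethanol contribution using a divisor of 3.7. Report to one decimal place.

374.0 mOsm/kg

Calculated osmolality = 2·Na + glucose + BUN/2.8 + ethanol/3.7
= 2·140 + 6.3 + 20/2.8 + 298/3.7
= 280 + 6.30 + 7.14 + 80.54
= 373.98 mOsm/kg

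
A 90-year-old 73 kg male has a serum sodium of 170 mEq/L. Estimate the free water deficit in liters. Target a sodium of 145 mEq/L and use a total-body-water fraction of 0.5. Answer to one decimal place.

TBW = 0.5 · 73 = 36.5 L
Free water deficit = TBW · (Na/145 − 1)
= 36.5 · (170/145 − 1)
= 36.5 · 0.1724
= 6.29 L

6.3 L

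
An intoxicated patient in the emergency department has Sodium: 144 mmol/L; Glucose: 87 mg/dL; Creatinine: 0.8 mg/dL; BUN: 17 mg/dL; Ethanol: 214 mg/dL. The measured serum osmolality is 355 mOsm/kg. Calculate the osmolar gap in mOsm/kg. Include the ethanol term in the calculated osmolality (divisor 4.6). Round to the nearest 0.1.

9.6 mOsm/kg

Calculated osmolality = 2·Na + glucose/18 + BUN/2.8 + ethanol/4.6
= 2·144 + 87/18 + 17/2.8 + 214/4.6
= 288 + 4.83 + 6.07 + 46.52
= 345.42 mOsm/kg ≈ 345.4 mOsm/kg
Osmolar gap = measured − calculated = 355 − 345.4 = 9.6 mOsm/kg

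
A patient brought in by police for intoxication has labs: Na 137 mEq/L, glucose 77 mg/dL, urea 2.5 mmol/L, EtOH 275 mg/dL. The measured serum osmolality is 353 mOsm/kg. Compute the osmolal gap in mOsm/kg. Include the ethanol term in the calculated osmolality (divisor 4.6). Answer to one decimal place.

12.4 mOsm/kg

Calculated osmolality = 2·Na + glucose/18 + urea + ethanol/4.6
= 2·137 + 77/18 + 2.5 + 275/4.6
= 274 + 4.28 + 2.50 + 59.78
= 340.56 mOsm/kg ≈ 340.6 mOsm/kg
Osmolar gap = measured − calculated = 353 − 340.6 = 12.4 mOsm/kg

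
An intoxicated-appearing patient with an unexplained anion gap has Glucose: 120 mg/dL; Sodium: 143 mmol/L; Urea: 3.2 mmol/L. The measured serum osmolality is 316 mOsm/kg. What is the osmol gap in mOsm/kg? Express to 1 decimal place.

Calculated osmolality = 2·Na + glucose/18 + urea
= 2·143 + 120/18 + 3.2
= 286 + 6.67 + 3.20
= 295.87 mOsm/kg ≈ 295.9 mOsm/kg
Osmolar gap = measured − calculated = 316 − 295.9 = 20.1 mOsm/kg

20.1 mOsm/kg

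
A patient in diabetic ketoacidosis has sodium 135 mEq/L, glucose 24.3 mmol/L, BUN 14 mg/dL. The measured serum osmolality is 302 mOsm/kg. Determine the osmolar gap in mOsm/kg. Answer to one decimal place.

2.7 mOsm/kg

Calculated osmolality = 2·Na + glucose + BUN/2.8
= 2·135 + 24.3 + 14/2.8
= 270 + 24.30 + 5
= 299.3 mOsm/kg ≈ 299.3 mOsm/kg
Osmolar gap = measured − calculated = 302 − 299.3 = 2.7 mOsm/kg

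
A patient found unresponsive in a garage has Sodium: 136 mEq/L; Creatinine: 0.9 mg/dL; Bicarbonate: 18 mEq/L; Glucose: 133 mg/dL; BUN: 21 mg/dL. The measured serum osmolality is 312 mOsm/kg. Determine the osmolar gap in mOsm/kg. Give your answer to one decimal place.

25.1 mOsm/kg

Calculated osmolality = 2·Na + glucose/18 + BUN/2.8
= 2·136 + 133/18 + 21/2.8
= 272 + 7.39 + 7.50
= 286.89 mOsm/kg ≈ 286.9 mOsm/kg
Osmolar gap = measured − calculated = 312 − 286.9 = 25.1 mOsm/kg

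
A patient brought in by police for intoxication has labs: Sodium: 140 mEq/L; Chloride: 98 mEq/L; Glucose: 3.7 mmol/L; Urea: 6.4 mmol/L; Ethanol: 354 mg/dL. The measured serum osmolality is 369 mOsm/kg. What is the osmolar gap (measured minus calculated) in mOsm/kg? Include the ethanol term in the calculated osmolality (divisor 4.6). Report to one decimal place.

Calculated osmolality = 2·Na + glucose + urea + ethanol/4.6
= 2·140 + 3.7 + 6.4 + 354/4.6
= 280 + 3.70 + 6.40 + 76.96
= 367.06 mOsm/kg ≈ 367.1 mOsm/kg
Osmolar gap = measured − calculated = 369 − 367.1 = 1.9 mOsm/kg

1.9 mOsm/kg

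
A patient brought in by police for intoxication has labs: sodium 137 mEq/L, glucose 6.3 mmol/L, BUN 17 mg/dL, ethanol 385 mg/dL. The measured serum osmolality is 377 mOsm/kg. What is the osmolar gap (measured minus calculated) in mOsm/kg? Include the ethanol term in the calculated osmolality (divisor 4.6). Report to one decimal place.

6.9 mOsm/kg

Calculated osmolality = 2·Na + glucose + BUN/2.8 + ethanol/4.6
= 2·137 + 6.3 + 17/2.8 + 385/4.6
= 274 + 6.30 + 6.07 + 83.70
= 370.07 mOsm/kg ≈ 370.1 mOsm/kg
Osmolar gap = measured − calculated = 377 − 370.1 = 6.9 mOsm/kg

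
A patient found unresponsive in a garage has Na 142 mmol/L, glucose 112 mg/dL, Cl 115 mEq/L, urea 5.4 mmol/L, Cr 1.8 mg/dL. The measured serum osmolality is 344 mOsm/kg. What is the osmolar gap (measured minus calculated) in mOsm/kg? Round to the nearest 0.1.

Calculated osmolality = 2·Na + glucose/18 + urea
= 2·142 + 112/18 + 5.4
= 284 + 6.22 + 5.40
= 295.62 mOsm/kg ≈ 295.6 mOsm/kg
Osmolar gap = measured − calculated = 344 − 295.6 = 48.4 mOsm/kg

48.4 mOsm/kg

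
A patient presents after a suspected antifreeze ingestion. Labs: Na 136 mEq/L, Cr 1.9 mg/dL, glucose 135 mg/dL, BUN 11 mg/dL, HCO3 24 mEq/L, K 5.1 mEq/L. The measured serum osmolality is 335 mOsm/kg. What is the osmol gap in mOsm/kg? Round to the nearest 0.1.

Calculated osmolality = 2·Na + glucose/18 + BUN/2.8
= 2·136 + 135/18 + 11/2.8
= 272 + 7.50 + 3.93
= 283.43 mOsm/kg ≈ 283.4 mOsm/kg
Osmolar gap = measured − calculated = 335 − 283.4 = 51.6 mOsm/kg

51.6 mOsm/kg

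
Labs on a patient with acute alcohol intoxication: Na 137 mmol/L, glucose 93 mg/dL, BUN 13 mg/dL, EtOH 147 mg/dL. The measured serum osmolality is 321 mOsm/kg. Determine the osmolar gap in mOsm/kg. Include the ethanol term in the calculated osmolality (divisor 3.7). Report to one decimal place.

-2.5 mOsm/kg

Calculated osmolality = 2·Na + glucose/18 + BUN/2.8 + ethanol/3.7
= 2·137 + 93/18 + 13/2.8 + 147/3.7
= 274 + 5.17 + 4.64 + 39.73
= 323.54 mOsm/kg ≈ 323.5 mOsm/kg
Osmolar gap = measured − calculated = 321 − 323.5 = -2.5 mOsm/kg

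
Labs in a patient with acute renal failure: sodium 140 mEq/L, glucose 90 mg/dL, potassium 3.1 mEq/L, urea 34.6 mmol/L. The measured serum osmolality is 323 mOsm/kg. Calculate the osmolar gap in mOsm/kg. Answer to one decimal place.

Calculated osmolality = 2·Na + glucose/18 + urea
= 2·140 + 90/18 + 34.6
= 280 + 5 + 34.60
= 319.6 mOsm/kg ≈ 319.6 mOsm/kg
Osmolar gap = measured − calculated = 323 − 319.6 = 3.4 mOsm/kg

3.4 mOsm/kg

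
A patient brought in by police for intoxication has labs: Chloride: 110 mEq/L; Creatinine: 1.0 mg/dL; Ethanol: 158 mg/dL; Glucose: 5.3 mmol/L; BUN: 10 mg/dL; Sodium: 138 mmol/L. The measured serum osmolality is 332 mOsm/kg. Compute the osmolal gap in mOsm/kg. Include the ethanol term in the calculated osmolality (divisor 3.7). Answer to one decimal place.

Calculated osmolality = 2·Na + glucose + BUN/2.8 + ethanol/3.7
= 2·138 + 5.3 + 10/2.8 + 158/3.7
= 276 + 5.30 + 3.57 + 42.70
= 327.57 mOsm/kg ≈ 327.6 mOsm/kg
Osmolar gap = measured − calculated = 332 − 327.6 = 4.4 mOsm/kg

4.4 mOsm/kg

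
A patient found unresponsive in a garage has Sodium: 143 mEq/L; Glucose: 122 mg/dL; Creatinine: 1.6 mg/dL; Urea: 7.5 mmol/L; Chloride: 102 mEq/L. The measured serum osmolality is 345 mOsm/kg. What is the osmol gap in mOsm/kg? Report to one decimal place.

Calculated osmolality = 2·Na + glucose/18 + urea
= 2·143 + 122/18 + 7.5
= 286 + 6.78 + 7.50
= 300.28 mOsm/kg ≈ 300.3 mOsm/kg
Osmolar gap = measured − calculated = 345 − 300.3 = 44.7 mOsm/kg

44.7 mOsm/kg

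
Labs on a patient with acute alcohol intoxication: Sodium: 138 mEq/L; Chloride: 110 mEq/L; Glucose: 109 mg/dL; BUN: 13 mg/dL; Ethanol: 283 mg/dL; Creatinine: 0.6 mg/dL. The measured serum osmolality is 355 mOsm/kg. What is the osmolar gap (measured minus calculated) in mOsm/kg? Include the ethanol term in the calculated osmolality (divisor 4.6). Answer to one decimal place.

Calculated osmolality = 2·Na + glucose/18 + BUN/2.8 + ethanol/4.6
= 2·138 + 109/18 + 13/2.8 + 283/4.6
= 276 + 6.06 + 4.64 + 61.52
= 348.22 mOsm/kg ≈ 348.2 mOsm/kg
Osmolar gap = measured − calculated = 355 − 348.2 = 6.8 mOsm/kg

6.8 mOsm/kg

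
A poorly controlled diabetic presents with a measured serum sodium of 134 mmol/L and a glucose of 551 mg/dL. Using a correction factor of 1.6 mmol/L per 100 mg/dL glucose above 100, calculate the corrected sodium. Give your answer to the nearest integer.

Corrected Na = measured Na + 1.6 · (glucose − 100)/100
= 134 + 1.6 · (551 − 100)/100
= 134 + 7.2
= 141.2 mmol/L

141 mmol/L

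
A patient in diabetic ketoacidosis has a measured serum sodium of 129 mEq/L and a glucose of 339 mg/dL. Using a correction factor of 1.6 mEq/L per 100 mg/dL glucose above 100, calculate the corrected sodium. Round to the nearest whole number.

Corrected Na = measured Na + 1.6 · (glucose − 100)/100
= 129 + 1.6 · (339 − 100)/100
= 129 + 3.8
= 132.8 mEq/L

133 mEq/L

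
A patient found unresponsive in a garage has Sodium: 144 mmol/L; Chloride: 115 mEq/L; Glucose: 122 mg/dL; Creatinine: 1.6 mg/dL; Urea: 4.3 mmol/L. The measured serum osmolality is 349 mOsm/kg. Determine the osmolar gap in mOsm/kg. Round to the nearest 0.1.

Calculated osmolality = 2·Na + glucose/18 + urea
= 2·144 + 122/18 + 4.3
= 288 + 6.78 + 4.30
= 299.08 mOsm/kg ≈ 299.1 mOsm/kg
Osmolar gap = measured − calculated = 349 − 299.1 = 49.9 mOsm/kg

49.9 mOsm/kg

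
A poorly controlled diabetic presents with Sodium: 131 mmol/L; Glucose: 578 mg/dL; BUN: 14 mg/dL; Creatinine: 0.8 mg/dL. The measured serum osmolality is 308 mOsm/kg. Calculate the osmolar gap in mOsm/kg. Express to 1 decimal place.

Calculated osmolality = 2·Na + glucose/18 + BUN/2.8
= 2·131 + 578/18 + 14/2.8
= 262 + 32.11 + 5
= 299.11 mOsm/kg ≈ 299.1 mOsm/kg
Osmolar gap = measured − calculated = 308 − 299.1 = 8.9 mOsm/kg

8.9 mOsm/kg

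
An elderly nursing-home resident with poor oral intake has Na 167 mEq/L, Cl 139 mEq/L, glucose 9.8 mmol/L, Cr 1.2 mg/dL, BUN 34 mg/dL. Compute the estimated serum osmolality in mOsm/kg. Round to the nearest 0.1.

Calculated osmolality = 2·Na + glucose + BUN/2.8
= 2·167 + 9.8 + 34/2.8
= 334 + 9.80 + 12.14
= 355.94 mOsm/kg

355.9 mOsm/kg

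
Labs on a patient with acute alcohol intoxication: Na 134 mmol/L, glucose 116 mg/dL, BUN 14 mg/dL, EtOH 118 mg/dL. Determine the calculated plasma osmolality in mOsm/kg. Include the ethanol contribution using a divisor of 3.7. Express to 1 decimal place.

311.3 mOsm/kg

Calculated osmolality = 2·Na + glucose/18 + BUN/2.8 + ethanol/3.7
= 2·134 + 116/18 + 14/2.8 + 118/3.7
= 268 + 6.44 + 5 + 31.89
= 311.33 mOsm/kg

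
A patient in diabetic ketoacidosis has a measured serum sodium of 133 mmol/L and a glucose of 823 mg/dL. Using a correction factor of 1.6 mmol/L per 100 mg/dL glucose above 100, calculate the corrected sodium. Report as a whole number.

145 mmol/L

Corrected Na = measured Na + 1.6 · (glucose − 100)/100
= 133 + 1.6 · (823 − 100)/100
= 133 + 11.6
= 144.6 mmol/L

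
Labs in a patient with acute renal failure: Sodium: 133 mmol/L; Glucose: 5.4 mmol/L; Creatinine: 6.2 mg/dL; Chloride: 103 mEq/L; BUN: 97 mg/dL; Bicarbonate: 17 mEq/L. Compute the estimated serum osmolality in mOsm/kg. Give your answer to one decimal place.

Calculated osmolality = 2·Na + glucose + BUN/2.8
= 2·133 + 5.4 + 97/2.8
= 266 + 5.40 + 34.64
= 306.04 mOsm/kg

306.0 mOsm/kg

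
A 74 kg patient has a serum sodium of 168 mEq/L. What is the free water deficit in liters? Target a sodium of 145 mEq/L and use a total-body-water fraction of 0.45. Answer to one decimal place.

5.3 L

TBW = 0.45 · 74 = 33.3 L
Free water deficit = TBW · (Na/145 − 1)
= 33.3 · (168/145 − 1)
= 33.3 · 0.1586
= 5.28 L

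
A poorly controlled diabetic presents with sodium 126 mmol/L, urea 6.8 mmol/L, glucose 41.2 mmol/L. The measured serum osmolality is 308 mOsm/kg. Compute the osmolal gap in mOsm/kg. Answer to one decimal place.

8.0 mOsm/kg

Calculated osmolality = 2·Na + glucose + urea
= 2·126 + 41.2 + 6.8
= 252 + 41.20 + 6.80
= 300 mOsm/kg ≈ 300.0 mOsm/kg
Osmolar gap = measured − calculated = 308 − 300.0 = 8.0 mOsm/kg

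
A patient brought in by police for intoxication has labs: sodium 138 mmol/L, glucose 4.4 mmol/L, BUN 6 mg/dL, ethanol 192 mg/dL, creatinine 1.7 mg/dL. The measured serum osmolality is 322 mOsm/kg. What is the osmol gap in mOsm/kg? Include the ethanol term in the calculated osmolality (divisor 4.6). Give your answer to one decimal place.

Calculated osmolality = 2·Na + glucose + BUN/2.8 + ethanol/4.6
= 2·138 + 4.4 + 6/2.8 + 192/4.6
= 276 + 4.40 + 2.14 + 41.74
= 324.28 mOsm/kg ≈ 324.3 mOsm/kg
Osmolar gap = measured − calculated = 322 − 324.3 = -2.3 mOsm/kg

-2.3 mOsm/kg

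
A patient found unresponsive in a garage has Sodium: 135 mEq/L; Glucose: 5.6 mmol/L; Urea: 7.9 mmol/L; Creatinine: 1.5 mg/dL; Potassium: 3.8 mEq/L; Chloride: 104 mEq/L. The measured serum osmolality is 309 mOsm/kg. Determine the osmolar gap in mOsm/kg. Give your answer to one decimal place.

Calculated osmolality = 2·Na + glucose + urea
= 2·135 + 5.6 + 7.9
= 270 + 5.60 + 7.90
= 283.5 mOsm/kg ≈ 283.5 mOsm/kg
Osmolar gap = measured − calculated = 309 − 283.5 = 25.5 mOsm/kg

25.5 mOsm/kg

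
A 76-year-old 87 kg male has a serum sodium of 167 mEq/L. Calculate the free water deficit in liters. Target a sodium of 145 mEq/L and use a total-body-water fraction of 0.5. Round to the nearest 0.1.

6.6 L

TBW = 0.5 · 87 = 43.5 L
Free water deficit = TBW · (Na/145 − 1)
= 43.5 · (167/145 − 1)
= 43.5 · 0.1517
= 6.6 L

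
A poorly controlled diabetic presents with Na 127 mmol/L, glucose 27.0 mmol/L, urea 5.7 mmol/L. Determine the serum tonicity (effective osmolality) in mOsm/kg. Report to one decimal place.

Effective osmolality excludes urea (freely permeant across cell membranes):
2·Na + glucose
= 2·127 + 27
= 254 + 27
= 281 mOsm/kg

281.0 mOsm/kg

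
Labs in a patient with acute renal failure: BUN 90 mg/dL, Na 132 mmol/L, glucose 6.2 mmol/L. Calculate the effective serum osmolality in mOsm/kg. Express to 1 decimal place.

Effective osmolality excludes urea (freely permeant across cell membranes):
2·Na + glucose
= 2·132 + 6.2
= 264 + 6.2
= 270.2 mOsm/kg

270.2 mOsm/kg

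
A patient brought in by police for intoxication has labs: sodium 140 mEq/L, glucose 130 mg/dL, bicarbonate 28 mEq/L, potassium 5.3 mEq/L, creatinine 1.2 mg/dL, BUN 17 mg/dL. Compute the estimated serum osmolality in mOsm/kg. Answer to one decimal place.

Calculated osmolality = 2·Na + glucose/18 + BUN/2.8
= 2·140 + 130/18 + 17/2.8
= 280 + 7.22 + 6.07
= 293.29 mOsm/kg

293.3 mOsm/kg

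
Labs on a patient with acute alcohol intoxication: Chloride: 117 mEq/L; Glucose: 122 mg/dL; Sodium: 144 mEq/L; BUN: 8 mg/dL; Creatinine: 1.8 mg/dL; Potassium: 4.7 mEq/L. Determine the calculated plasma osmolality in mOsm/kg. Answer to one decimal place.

Calculated osmolality = 2·Na + glucose/18 + BUN/2.8
= 2·144 + 122/18 + 8/2.8
= 288 + 6.78 + 2.86
= 297.64 mOsm/kg

297.6 mOsm/kg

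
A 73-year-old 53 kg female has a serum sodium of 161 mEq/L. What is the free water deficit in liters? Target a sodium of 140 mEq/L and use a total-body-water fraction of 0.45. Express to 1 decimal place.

TBW = 0.45 · 53 = 23.85 L
Free water deficit = TBW · (Na/140 − 1)
= 23.85 · (161/140 − 1)
= 23.85 · 0.15
= 3.58 L

3.6 L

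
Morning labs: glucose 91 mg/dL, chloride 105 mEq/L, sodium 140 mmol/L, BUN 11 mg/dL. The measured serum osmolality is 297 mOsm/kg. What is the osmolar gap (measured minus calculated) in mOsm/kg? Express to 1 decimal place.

8.0 mOsm/kg

Calculated osmolality = 2·Na + glucose/18 + BUN/2.8
= 2·140 + 91/18 + 11/2.8
= 280 + 5.06 + 3.93
= 288.99 mOsm/kg ≈ 289.0 mOsm/kg
Osmolar gap = measured − calculated = 297 − 289.0 = 8.0 mOsm/kg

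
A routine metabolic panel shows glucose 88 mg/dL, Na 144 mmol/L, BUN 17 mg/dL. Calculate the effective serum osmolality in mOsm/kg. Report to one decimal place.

Effective osmolality excludes urea (freely permeant across cell membranes):
2·Na + glucose/18
= 2·144 + 88/18
= 288 + 4.89
= 292.89 mOsm/kg

292.9 mOsm/kg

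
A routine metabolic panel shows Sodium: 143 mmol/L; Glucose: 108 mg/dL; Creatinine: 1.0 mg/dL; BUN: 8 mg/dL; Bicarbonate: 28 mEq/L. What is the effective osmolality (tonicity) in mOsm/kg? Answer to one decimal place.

292.0 mOsm/kg

Effective osmolality excludes urea (freely permeant across cell membranes):
2·Na + glucose/18
= 2·143 + 108/18
= 286 + 6
= 292 mOsm/kg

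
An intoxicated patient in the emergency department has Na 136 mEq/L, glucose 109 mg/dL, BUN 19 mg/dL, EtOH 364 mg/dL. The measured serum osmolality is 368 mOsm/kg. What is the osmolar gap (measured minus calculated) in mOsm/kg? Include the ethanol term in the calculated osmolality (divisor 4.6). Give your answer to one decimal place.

Calculated osmolality = 2·Na + glucose/18 + BUN/2.8 + ethanol/4.6
= 2·136 + 109/18 + 19/2.8 + 364/4.6
= 272 + 6.06 + 6.79 + 79.13
= 363.98 mOsm/kg ≈ 364.0 mOsm/kg
Osmolar gap = measured − calculated = 368 − 364.0 = 4.0 mOsm/kg

4.0 mOsm/kg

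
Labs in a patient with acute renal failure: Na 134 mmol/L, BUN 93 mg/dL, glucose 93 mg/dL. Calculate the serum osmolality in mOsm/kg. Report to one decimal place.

306.4 mOsm/kg

Calculated osmolality = 2·Na + glucose/18 + BUN/2.8
= 2·134 + 93/18 + 93/2.8
= 268 + 5.17 + 33.21
= 306.38 mOsm/kg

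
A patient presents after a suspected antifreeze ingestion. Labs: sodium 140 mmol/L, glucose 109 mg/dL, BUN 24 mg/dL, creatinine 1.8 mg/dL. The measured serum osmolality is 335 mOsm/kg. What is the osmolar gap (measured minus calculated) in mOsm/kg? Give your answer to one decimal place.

40.4 mOsm/kg

Calculated osmolality = 2·Na + glucose/18 + BUN/2.8
= 2·140 + 109/18 + 24/2.8
= 280 + 6.06 + 8.57
= 294.63 mOsm/kg ≈ 294.6 mOsm/kg
Osmolar gap = measured − calculated = 335 − 294.6 = 40.4 mOsm/kg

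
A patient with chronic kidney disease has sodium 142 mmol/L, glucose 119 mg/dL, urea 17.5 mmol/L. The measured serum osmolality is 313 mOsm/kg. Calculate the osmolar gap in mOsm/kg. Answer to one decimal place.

Calculated osmolality = 2·Na + glucose/18 + urea
= 2·142 + 119/18 + 17.5
= 284 + 6.61 + 17.50
= 308.11 mOsm/kg ≈ 308.1 mOsm/kg
Osmolar gap = measured − calculated = 313 − 308.1 = 4.9 mOsm/kg

4.9 mOsm/kg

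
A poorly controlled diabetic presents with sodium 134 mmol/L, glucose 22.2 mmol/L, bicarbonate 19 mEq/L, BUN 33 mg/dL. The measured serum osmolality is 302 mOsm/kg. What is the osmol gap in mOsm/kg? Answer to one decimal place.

0.0 mOsm/kg

Calculated osmolality = 2·Na + glucose + BUN/2.8
= 2·134 + 22.2 + 33/2.8
= 268 + 22.20 + 11.79
= 301.99 mOsm/kg ≈ 302.0 mOsm/kg
Osmolar gap = measured − calculated = 302 − 302.0 = 0.0 mOsm/kg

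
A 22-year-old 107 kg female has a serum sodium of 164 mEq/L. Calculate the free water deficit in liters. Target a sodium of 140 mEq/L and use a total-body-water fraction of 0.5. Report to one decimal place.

TBW = 0.5 · 107 = 53.5 L
Free water deficit = TBW · (Na/140 − 1)
= 53.5 · (164/140 − 1)
= 53.5 · 0.1714
= 9.17 L

9.2 L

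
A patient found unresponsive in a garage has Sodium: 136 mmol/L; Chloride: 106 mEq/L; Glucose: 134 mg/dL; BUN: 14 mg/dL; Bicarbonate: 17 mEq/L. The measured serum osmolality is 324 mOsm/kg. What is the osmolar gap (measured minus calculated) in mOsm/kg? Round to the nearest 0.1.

39.6 mOsm/kg

Calculated osmolality = 2·Na + glucose/18 + BUN/2.8
= 2·136 + 134/18 + 14/2.8
= 272 + 7.44 + 5
= 284.44 mOsm/kg ≈ 284.4 mOsm/kg
Osmolar gap = measured − calculated = 324 − 284.4 = 39.6 mOsm/kg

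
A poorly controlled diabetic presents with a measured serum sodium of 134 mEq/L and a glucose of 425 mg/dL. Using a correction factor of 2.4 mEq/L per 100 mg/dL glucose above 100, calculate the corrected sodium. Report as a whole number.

142 mEq/L

Corrected Na = measured Na + 2.4 · (glucose − 100)/100
= 134 + 2.4 · (425 − 100)/100
= 134 + 7.8
= 141.8 mEq/L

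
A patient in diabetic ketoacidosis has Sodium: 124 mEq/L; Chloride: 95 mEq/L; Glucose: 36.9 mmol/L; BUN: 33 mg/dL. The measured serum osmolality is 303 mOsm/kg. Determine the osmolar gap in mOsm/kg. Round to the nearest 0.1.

6.3 mOsm/kg

Calculated osmolality = 2·Na + glucose + BUN/2.8
= 2·124 + 36.9 + 33/2.8
= 248 + 36.90 + 11.79
= 296.69 mOsm/kg ≈ 296.7 mOsm/kg
Osmolar gap = measured − calculated = 303 − 296.7 = 6.3 mOsm/kg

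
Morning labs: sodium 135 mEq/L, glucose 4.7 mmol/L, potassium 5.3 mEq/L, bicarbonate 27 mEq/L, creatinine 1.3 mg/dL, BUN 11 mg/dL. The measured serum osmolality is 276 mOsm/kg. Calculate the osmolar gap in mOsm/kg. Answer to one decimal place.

-2.6 mOsm/kg

Calculated osmolality = 2·Na + glucose + BUN/2.8
= 2·135 + 4.7 + 11/2.8
= 270 + 4.70 + 3.93
= 278.63 mOsm/kg ≈ 278.6 mOsm/kg
Osmolar gap = measured − calculated = 276 − 278.6 = -2.6 mOsm/kg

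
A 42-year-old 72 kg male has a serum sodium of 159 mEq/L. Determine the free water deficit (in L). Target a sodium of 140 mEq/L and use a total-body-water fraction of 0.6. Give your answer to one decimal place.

TBW = 0.6 · 72 = 43.2 L
Free water deficit = TBW · (Na/140 − 1)
= 43.2 · (159/140 − 1)
= 43.2 · 0.1357
= 5.86 L

5.9 L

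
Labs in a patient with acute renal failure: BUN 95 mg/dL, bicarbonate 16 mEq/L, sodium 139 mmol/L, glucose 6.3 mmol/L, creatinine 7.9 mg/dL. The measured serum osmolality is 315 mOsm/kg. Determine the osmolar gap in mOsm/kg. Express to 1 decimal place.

-3.2 mOsm/kg

Calculated osmolality = 2·Na + glucose + BUN/2.8
= 2·139 + 6.3 + 95/2.8
= 278 + 6.30 + 33.93
= 318.23 mOsm/kg ≈ 318.2 mOsm/kg
Osmolar gap = measured − calculated = 315 − 318.2 = -3.2 mOsm/kg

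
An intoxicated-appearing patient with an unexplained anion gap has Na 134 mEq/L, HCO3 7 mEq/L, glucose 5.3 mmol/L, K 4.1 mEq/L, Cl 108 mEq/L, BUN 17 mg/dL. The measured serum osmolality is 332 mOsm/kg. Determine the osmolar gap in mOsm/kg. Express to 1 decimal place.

Calculated osmolality = 2·Na + glucose + BUN/2.8
= 2·134 + 5.3 + 17/2.8
= 268 + 5.30 + 6.07
= 279.37 mOsm/kg ≈ 279.4 mOsm/kg
Osmolar gap = measured − calculated = 332 − 279.4 = 52.6 mOsm/kg

52.6 mOsm/kg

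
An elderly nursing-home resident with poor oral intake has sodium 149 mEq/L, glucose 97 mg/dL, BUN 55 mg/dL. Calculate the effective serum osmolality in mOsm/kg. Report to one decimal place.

303.4 mOsm/kg

Effective osmolality excludes urea (freely permeant across cell membranes):
2·Na + glucose/18
= 2·149 + 97/18
= 298 + 5.39
= 303.39 mOsm/kg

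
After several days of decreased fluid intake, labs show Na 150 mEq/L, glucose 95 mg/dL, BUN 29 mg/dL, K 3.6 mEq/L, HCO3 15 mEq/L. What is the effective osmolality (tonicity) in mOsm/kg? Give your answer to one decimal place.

305.3 mOsm/kg

Effective osmolality excludes urea (freely permeant across cell membranes):
2·Na + glucose/18
= 2·150 + 95/18
= 300 + 5.28
= 305.28 mOsm/kg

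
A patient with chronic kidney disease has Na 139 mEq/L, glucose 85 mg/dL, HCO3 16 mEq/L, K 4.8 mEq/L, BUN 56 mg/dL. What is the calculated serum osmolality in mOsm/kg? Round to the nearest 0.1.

Calculated osmolality = 2·Na + glucose/18 + BUN/2.8
= 2·139 + 85/18 + 56/2.8
= 278 + 4.72 + 20
= 302.72 mOsm/kg

302.7 mOsm/kg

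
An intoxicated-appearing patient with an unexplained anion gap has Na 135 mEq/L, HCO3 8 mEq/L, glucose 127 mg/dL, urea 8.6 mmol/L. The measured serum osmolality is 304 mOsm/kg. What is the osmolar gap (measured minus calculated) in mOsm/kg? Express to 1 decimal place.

18.3 mOsm/kg

Calculated osmolality = 2·Na + glucose/18 + urea
= 2·135 + 127/18 + 8.6
= 270 + 7.06 + 8.60
= 285.66 mOsm/kg ≈ 285.7 mOsm/kg
Osmolar gap = measured − calculated = 304 − 285.7 = 18.3 mOsm/kg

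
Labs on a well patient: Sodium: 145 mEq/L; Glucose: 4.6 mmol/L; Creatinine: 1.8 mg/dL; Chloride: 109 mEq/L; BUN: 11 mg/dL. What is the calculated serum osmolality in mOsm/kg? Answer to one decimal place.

298.5 mOsm/kg

Calculated osmolality = 2·Na + glucose + BUN/2.8
= 2·145 + 4.6 + 11/2.8
= 290 + 4.60 + 3.93
= 298.53 mOsm/kg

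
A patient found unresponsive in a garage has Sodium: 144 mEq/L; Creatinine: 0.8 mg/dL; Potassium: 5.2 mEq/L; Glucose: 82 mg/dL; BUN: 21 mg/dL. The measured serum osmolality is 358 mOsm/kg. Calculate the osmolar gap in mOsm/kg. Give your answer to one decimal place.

57.9 mOsm/kg

Calculated osmolality = 2·Na + glucose/18 + BUN/2.8
= 2·144 + 82/18 + 21/2.8
= 288 + 4.56 + 7.50
= 300.06 mOsm/kg ≈ 300.1 mOsm/kg
Osmolar gap = measured − calculated = 358 − 300.1 = 57.9 mOsm/kg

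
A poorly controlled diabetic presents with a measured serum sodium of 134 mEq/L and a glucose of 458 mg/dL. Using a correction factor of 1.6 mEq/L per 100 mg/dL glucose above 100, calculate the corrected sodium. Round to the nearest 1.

Corrected Na = measured Na + 1.6 · (glucose − 100)/100
= 134 + 1.6 · (458 − 100)/100
= 134 + 5.7
= 139.7 mEq/L

140 mEq/L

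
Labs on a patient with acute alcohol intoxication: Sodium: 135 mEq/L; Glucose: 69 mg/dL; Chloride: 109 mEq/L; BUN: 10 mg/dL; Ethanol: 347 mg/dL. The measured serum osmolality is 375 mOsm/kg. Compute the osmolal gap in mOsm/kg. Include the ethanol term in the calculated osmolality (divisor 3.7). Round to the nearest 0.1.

Calculated osmolality = 2·Na + glucose/18 + BUN/2.8 + ethanol/3.7
= 2·135 + 69/18 + 10/2.8 + 347/3.7
= 270 + 3.83 + 3.57 + 93.78
= 371.18 mOsm/kg ≈ 371.2 mOsm/kg
Osmolar gap = measured − calculated = 375 − 371.2 = 3.8 mOsm/kg

3.8 mOsm/kg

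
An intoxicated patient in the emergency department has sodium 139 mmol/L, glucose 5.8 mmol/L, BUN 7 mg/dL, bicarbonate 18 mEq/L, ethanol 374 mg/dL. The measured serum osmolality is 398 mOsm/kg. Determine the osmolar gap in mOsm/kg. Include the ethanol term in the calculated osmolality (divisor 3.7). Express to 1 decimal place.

Calculated osmolality = 2·Na + glucose + BUN/2.8 + ethanol/3.7
= 2·139 + 5.8 + 7/2.8 + 374/3.7
= 278 + 5.80 + 2.50 + 101.08
= 387.38 mOsm/kg ≈ 387.4 mOsm/kg
Osmolar gap = measured − calculated = 398 − 387.4 = 10.6 mOsm/kg

10.6 mOsm/kg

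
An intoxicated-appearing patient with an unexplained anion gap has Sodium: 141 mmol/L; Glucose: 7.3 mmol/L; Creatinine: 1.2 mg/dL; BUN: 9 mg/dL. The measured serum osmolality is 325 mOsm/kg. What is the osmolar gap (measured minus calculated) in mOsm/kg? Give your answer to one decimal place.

32.5 mOsm/kg

Calculated osmolality = 2·Na + glucose + BUN/2.8
= 2·141 + 7.3 + 9/2.8
= 282 + 7.30 + 3.21
= 292.51 mOsm/kg ≈ 292.5 mOsm/kg
Osmolar gap = measured − calculated = 325 − 292.5 = 32.5 mOsm/kg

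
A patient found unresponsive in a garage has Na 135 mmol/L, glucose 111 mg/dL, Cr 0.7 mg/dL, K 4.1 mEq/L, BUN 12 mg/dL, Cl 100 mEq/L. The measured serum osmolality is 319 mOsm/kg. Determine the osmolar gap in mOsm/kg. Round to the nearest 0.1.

Calculated osmolality = 2·Na + glucose/18 + BUN/2.8
= 2·135 + 111/18 + 12/2.8
= 270 + 6.17 + 4.29
= 280.46 mOsm/kg ≈ 280.5 mOsm/kg
Osmolar gap = measured − calculated = 319 − 280.5 = 38.5 mOsm/kg

38.5 mOsm/kg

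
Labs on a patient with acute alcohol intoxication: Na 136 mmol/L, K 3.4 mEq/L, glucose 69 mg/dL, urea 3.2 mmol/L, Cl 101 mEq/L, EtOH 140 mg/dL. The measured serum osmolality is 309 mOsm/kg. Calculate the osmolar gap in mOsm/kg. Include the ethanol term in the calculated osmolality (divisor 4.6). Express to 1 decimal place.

-0.5 mOsm/kg

Calculated osmolality = 2·Na + glucose/18 + urea + ethanol/4.6
= 2·136 + 69/18 + 3.2 + 140/4.6
= 272 + 3.83 + 3.20 + 30.43
= 309.46 mOsm/kg ≈ 309.5 mOsm/kg
Osmolar gap = measured − calculated = 309 − 309.5 = -0.5 mOsm/kg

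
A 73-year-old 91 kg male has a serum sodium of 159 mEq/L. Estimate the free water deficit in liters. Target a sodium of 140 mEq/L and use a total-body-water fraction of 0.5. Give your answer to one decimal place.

6.2 L

TBW = 0.5 · 91 = 45.5 L
Free water deficit = TBW · (Na/140 − 1)
= 45.5 · (159/140 − 1)
= 45.5 · 0.1357
= 6.17 L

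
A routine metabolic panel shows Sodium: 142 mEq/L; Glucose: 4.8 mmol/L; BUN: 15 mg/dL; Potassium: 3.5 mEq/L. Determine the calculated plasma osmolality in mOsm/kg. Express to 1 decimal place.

Calculated osmolality = 2·Na + glucose + BUN/2.8
= 2·142 + 4.8 + 15/2.8
= 284 + 4.80 + 5.36
= 294.16 mOsm/kg

294.2 mOsm/kg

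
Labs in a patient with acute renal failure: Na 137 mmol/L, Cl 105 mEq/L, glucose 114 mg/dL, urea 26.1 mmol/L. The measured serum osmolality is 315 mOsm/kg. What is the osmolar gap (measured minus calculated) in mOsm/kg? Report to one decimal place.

8.6 mOsm/kg

Calculated osmolality = 2·Na + glucose/18 + urea
= 2·137 + 114/18 + 26.1
= 274 + 6.33 + 26.10
= 306.43 mOsm/kg ≈ 306.4 mOsm/kg
Osmolar gap = measured − calculated = 315 − 306.4 = 8.6 mOsm/kg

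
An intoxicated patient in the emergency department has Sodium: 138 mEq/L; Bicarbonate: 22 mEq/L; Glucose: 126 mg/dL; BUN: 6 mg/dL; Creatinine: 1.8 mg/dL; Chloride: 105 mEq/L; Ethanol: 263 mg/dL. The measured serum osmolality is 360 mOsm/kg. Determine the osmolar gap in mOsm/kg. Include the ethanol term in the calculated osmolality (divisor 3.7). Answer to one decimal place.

Calculated osmolality = 2·Na + glucose/18 + BUN/2.8 + ethanol/3.7
= 2·138 + 126/18 + 6/2.8 + 263/3.7
= 276 + 7 + 2.14 + 71.08
= 356.22 mOsm/kg ≈ 356.2 mOsm/kg
Osmolar gap = measured − calculated = 360 − 356.2 = 3.8 mOsm/kg

3.8 mOsm/kg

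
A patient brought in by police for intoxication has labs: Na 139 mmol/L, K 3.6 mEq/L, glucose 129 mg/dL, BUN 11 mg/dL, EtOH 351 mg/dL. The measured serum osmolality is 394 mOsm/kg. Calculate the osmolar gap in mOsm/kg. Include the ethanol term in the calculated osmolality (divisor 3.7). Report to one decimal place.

Calculated osmolality = 2·Na + glucose/18 + BUN/2.8 + ethanol/3.7
= 2·139 + 129/18 + 11/2.8 + 351/3.7
= 278 + 7.17 + 3.93 + 94.86
= 383.96 mOsm/kg ≈ 384.0 mOsm/kg
Osmolar gap = measured − calculated = 394 − 384.0 = 10.0 mOsm/kg

10.0 mOsm/kg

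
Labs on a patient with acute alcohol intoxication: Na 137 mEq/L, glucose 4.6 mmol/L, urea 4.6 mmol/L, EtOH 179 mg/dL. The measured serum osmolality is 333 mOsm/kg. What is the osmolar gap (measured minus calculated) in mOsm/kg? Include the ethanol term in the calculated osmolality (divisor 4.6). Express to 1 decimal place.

Calculated osmolality = 2·Na + glucose + urea + ethanol/4.6
= 2·137 + 4.6 + 4.6 + 179/4.6
= 274 + 4.60 + 4.60 + 38.91
= 322.11 mOsm/kg ≈ 322.1 mOsm/kg
Osmolar gap = measured − calculated = 333 − 322.1 = 10.9 mOsm/kg

10.9 mOsm/kg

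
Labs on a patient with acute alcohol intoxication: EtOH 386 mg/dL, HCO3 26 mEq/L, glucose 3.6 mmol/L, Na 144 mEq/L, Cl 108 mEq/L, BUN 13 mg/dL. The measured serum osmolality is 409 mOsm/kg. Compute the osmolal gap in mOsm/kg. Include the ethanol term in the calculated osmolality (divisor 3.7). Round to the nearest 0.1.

Calculated osmolality = 2·Na + glucose + BUN/2.8 + ethanol/3.7
= 2·144 + 3.6 + 13/2.8 + 386/3.7
= 288 + 3.60 + 4.64 + 104.32
= 400.56 mOsm/kg ≈ 400.6 mOsm/kg
Osmolar gap = measured − calculated = 409 − 400.6 = 8.4 mOsm/kg

8.4 mOsm/kg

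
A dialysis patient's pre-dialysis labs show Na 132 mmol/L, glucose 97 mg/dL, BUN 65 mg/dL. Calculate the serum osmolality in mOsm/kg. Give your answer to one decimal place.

292.6 mOsm/kg

Calculated osmolality = 2·Na + glucose/18 + BUN/2.8
= 2·132 + 97/18 + 65/2.8
= 264 + 5.39 + 23.21
= 292.6 mOsm/kg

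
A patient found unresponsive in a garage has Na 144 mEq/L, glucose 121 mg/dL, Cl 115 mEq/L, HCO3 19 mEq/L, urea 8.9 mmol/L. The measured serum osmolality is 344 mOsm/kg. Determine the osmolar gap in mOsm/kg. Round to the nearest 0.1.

Calculated osmolality = 2·Na + glucose/18 + urea
= 2·144 + 121/18 + 8.9
= 288 + 6.72 + 8.90
= 303.62 mOsm/kg ≈ 303.6 mOsm/kg
Osmolar gap = measured − calculated = 344 − 303.6 = 40.4 mOsm/kg

40.4 mOsm/kg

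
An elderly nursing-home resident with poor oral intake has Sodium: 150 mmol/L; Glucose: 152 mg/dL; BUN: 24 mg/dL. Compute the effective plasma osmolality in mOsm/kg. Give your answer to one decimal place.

Effective osmolality excludes urea (freely permeant across cell membranes):
2·Na + glucose/18
= 2·150 + 152/18
= 300 + 8.44
= 308.44 mOsm/kg

308.4 mOsm/kg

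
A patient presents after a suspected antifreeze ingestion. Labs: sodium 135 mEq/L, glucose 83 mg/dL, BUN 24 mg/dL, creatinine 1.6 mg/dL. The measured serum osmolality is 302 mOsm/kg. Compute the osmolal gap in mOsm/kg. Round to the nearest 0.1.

18.8 mOsm/kg

Calculated osmolality = 2·Na + glucose/18 + BUN/2.8
= 2·135 + 83/18 + 24/2.8
= 270 + 4.61 + 8.57
= 283.18 mOsm/kg ≈ 283.2 mOsm/kg
Osmolar gap = measured − calculated = 302 − 283.2 = 18.8 mOsm/kg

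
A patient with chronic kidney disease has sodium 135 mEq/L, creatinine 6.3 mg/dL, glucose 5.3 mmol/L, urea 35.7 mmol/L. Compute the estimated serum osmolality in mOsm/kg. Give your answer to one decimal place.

311.0 mOsm/kg

Calculated osmolality = 2·Na + glucose + urea
= 2·135 + 5.3 + 35.7
= 270 + 5.30 + 35.70
= 311 mOsm/kg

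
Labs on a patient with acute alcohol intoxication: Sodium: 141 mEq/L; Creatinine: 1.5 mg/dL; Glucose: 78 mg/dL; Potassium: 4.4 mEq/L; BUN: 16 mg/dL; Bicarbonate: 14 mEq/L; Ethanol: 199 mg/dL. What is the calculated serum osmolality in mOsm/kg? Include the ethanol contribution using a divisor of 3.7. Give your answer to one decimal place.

Calculated osmolality = 2·Na + glucose/18 + BUN/2.8 + ethanol/3.7
= 2·141 + 78/18 + 16/2.8 + 199/3.7
= 282 + 4.33 + 5.71 + 53.78
= 345.82 mOsm/kg

345.8 mOsm/kg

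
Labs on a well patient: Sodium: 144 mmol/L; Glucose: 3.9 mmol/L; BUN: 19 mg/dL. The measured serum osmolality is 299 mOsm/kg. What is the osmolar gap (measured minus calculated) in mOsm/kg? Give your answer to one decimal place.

Calculated osmolality = 2·Na + glucose + BUN/2.8
= 2·144 + 3.9 + 19/2.8
= 288 + 3.90 + 6.79
= 298.69 mOsm/kg ≈ 298.7 mOsm/kg
Osmolar gap = measured − calculated = 299 − 298.7 = 0.3 mOsm/kg

0.3 mOsm/kg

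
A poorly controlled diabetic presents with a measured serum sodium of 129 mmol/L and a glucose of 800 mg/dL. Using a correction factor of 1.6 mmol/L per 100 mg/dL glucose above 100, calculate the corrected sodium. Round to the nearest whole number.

Corrected Na = measured Na + 1.6 · (glucose − 100)/100
= 129 + 1.6 · (800 − 100)/100
= 129 + 11.2
= 140.2 mmol/L

140 mmol/L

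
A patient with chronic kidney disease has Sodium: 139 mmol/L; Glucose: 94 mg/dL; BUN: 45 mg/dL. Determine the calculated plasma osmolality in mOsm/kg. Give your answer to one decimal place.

Calculated osmolality = 2·Na + glucose/18 + BUN/2.8
= 2·139 + 94/18 + 45/2.8
= 278 + 5.22 + 16.07
= 299.29 mOsm/kg

299.3 mOsm/kg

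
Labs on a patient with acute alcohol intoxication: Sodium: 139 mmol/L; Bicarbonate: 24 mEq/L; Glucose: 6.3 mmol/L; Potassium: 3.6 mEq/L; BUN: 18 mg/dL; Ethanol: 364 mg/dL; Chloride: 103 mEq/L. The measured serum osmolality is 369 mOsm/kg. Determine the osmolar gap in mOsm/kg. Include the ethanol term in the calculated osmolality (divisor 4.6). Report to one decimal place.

Calculated osmolality = 2·Na + glucose + BUN/2.8 + ethanol/4.6
= 2·139 + 6.3 + 18/2.8 + 364/4.6
= 278 + 6.30 + 6.43 + 79.13
= 369.86 mOsm/kg ≈ 369.9 mOsm/kg
Osmolar gap = measured − calculated = 369 − 369.9 = -0.9 mOsm/kg

-0.9 mOsm/kg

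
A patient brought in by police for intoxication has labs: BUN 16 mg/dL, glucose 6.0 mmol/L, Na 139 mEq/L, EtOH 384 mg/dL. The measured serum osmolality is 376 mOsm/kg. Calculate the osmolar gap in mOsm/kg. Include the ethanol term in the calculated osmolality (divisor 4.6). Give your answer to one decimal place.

2.8 mOsm/kg

Calculated osmolality = 2·Na + glucose + BUN/2.8 + ethanol/4.6
= 2·139 + 6 + 16/2.8 + 384/4.6
= 278 + 6 + 5.71 + 83.48
= 373.19 mOsm/kg ≈ 373.2 mOsm/kg
Osmolar gap = measured − calculated = 376 − 373.2 = 2.8 mOsm/kg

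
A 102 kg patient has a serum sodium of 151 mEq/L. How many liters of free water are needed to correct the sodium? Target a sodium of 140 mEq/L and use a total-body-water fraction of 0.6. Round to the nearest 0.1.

TBW = 0.6 · 102 = 61.2 L
Free water deficit = TBW · (Na/140 − 1)
= 61.2 · (151/140 − 1)
= 61.2 · 0.0786
= 4.81 L

4.8 L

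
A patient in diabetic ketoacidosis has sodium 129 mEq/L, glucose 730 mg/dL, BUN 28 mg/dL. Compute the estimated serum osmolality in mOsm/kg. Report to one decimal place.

Calculated osmolality = 2·Na + glucose/18 + BUN/2.8
= 2·129 + 730/18 + 28/2.8
= 258 + 40.56 + 10
= 308.56 mOsm/kg

308.6 mOsm/kg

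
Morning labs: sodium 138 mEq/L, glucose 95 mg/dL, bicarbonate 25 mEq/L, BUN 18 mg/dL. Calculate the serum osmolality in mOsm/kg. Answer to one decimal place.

Calculated osmolality = 2·Na + glucose/18 + BUN/2.8
= 2·138 + 95/18 + 18/2.8
= 276 + 5.28 + 6.43
= 287.71 mOsm/kg

287.7 mOsm/kg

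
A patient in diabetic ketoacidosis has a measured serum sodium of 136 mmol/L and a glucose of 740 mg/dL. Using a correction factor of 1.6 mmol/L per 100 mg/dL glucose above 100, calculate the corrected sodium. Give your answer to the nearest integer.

Corrected Na = measured Na + 1.6 · (glucose − 100)/100
= 136 + 1.6 · (740 − 100)/100
= 136 + 10.2
= 146.2 mmol/L

146 mmol/L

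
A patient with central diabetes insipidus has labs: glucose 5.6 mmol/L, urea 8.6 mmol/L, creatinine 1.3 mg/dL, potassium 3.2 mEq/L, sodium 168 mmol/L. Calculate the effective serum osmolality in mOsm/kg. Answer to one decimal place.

341.6 mOsm/kg

Effective osmolality excludes urea (freely permeant across cell membranes):
2·Na + glucose
= 2·168 + 5.6
= 336 + 5.6
= 341.6 mOsm/kg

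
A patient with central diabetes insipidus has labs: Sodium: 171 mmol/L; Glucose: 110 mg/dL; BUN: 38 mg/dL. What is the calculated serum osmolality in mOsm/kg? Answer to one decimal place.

361.7 mOsm/kg

Calculated osmolality = 2·Na + glucose/18 + BUN/2.8
= 2·171 + 110/18 + 38/2.8
= 342 + 6.11 + 13.57
= 361.68 mOsm/kg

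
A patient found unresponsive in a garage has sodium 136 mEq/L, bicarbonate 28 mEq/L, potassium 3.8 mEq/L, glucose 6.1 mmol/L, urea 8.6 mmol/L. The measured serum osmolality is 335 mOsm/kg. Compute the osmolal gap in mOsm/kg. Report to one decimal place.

48.3 mOsm/kg

Calculated osmolality = 2·Na + glucose + urea
= 2·136 + 6.1 + 8.6
= 272 + 6.10 + 8.60
= 286.7 mOsm/kg ≈ 286.7 mOsm/kg
Osmolar gap = measured − calculated = 335 − 286.7 = 48.3 mOsm/kg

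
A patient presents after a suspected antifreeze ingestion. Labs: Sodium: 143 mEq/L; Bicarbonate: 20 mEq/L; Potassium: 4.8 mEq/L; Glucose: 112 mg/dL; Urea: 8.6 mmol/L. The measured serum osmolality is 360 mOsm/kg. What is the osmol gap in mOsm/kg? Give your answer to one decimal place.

59.2 mOsm/kg

Calculated osmolality = 2·Na + glucose/18 + urea
= 2·143 + 112/18 + 8.6
= 286 + 6.22 + 8.60
= 300.82 mOsm/kg ≈ 300.8 mOsm/kg
Osmolar gap = measured − calculated = 360 − 300.8 = 59.2 mOsm/kg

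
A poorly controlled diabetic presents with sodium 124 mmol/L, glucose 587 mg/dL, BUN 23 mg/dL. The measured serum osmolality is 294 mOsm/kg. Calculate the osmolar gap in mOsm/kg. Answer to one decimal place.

5.2 mOsm/kg

Calculated osmolality = 2·Na + glucose/18 + BUN/2.8
= 2·124 + 587/18 + 23/2.8
= 248 + 32.61 + 8.21
= 288.82 mOsm/kg ≈ 288.8 mOsm/kg
Osmolar gap = measured − calculated = 294 − 288.8 = 5.2 mOsm/kg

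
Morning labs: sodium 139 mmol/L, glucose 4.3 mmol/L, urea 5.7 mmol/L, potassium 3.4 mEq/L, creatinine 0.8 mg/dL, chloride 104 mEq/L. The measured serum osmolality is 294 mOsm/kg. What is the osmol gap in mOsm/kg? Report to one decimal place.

6.0 mOsm/kg

Calculated osmolality = 2·Na + glucose + urea
= 2·139 + 4.3 + 5.7
= 278 + 4.30 + 5.70
= 288 mOsm/kg ≈ 288.0 mOsm/kg
Osmolar gap = measured − calculated = 294 − 288.0 = 6.0 mOsm/kg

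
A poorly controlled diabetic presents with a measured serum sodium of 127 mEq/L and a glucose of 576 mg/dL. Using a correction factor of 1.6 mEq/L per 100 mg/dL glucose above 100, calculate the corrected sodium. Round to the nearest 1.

135 mEq/L

Corrected Na = measured Na + 1.6 · (glucose − 100)/100
= 127 + 1.6 · (576 − 100)/100
= 127 + 7.6
= 134.6 mEq/L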